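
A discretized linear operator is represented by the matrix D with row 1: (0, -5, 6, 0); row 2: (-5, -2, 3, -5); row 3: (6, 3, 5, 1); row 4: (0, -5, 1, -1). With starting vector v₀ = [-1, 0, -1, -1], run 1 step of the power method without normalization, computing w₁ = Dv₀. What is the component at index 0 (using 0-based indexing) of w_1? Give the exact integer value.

w1 = Dv₀ = (0·(-1) + (-5)·0 + 6·(-1) + 0·(-1); (-5)·(-1) + (-2)·0 + 3·(-1) + (-5)·(-1); 6·(-1) + 3·0 + 5·(-1) + 1·(-1); 0·(-1) + (-5)·0 + 1·(-1) + (-1)·(-1)) = (-6, 7, -12, 0)
The requested component of w1 is -6.

-6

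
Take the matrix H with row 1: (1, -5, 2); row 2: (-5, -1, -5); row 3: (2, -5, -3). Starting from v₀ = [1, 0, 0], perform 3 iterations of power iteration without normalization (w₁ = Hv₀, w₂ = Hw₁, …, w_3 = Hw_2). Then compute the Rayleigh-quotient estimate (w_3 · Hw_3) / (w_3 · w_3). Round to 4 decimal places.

w1 = Hv₀ = (1, -5, 2)
w2 = Hw1 = (30, -10, 21)
w3 = Hw2 = (122, -245, 47)
Hw3 = (1441, -600, 1328)
w3·Hw3 = 122·1441 + (-245)·(-600) + 47·1328 = 385218; w3·w3 = 122·122 + (-245)·(-245) + 47·47 = 77118
λ ≈ 385218/77118 = 4.9952

4.9952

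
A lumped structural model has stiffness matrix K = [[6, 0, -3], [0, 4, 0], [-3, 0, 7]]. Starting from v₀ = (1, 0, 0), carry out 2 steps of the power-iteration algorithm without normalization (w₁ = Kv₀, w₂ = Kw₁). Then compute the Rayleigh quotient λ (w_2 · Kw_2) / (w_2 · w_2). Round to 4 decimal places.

λ ≈ 9.3985

w1 = Kv₀ = (6·1 + 0·0 + (-3)·0; 0·1 + 4·0 + 0·0; (-3)·1 + 0·0 + 7·0) = (6, 0, -3)
w2 = Kw1 = (6·6 + 0·0 + (-3)·(-3); 0·6 + 4·0 + 0·(-3); (-3)·6 + 0·0 + 7·(-3)) = (45, 0, -39)
Kw2 = (387, 0, -408)
w2·Kw2 = 45·387 + 0·0 + (-39)·(-408) = 33327; w2·w2 = 45·45 + 0·0 + (-39)·(-39) = 3546
λ ≈ 33327/3546 = 9.3985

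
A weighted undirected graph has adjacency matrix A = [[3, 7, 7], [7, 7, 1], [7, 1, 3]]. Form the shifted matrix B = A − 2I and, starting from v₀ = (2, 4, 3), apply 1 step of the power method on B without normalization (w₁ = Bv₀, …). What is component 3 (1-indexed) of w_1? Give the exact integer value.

B = A − 2I has rows (1, 7, 7); (7, 5, 1); (7, 1, 1)
w1 = Bv₀ = (1·2 + 7·4 + 7·3; 7·2 + 5·4 + 1·3; 7·2 + 1·4 + 1·3) = (51, 37, 21)
Requested component of w1: 21

21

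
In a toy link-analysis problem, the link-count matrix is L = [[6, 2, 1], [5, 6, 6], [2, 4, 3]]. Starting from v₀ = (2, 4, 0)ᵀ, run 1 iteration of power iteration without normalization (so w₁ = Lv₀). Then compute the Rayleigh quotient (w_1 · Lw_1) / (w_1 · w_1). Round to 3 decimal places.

w1 = Lv₀ = (6·2 + 2·4 + 1·0; 5·2 + 6·4 + 6·0; 2·2 + 4·4 + 3·0) = (20, 34, 20)
Lw1 = (208, 424, 236)
w1·Lw1 = 20·208 + 34·424 + 20·236 = 23296; w1·w1 = 20·20 + 34·34 + 20·20 = 1956
λ ≈ 23296/1956 = 11.910

11.910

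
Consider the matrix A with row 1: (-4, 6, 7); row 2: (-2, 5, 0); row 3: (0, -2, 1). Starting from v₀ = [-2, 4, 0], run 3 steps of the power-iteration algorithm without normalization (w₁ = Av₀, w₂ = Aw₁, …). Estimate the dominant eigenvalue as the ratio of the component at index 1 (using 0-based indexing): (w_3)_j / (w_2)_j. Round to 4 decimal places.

w1 = Av₀ = ((-4)·(-2) + 6·4 + 7·0; (-2)·(-2) + 5·4 + 0·0; 0·(-2) + (-2)·4 + 1·0) = (32, 24, -8)
w2 = Aw1 = ((-4)·32 + 6·24 + 7·(-8); (-2)·32 + 5·24 + 0·(-8); 0·32 + (-2)·24 + 1·(-8)) = (-40, 56, -56)
w3 = Aw2 = (104, 360, -168)
Ratio at component: 360 / 56 = 6.4286

6.4286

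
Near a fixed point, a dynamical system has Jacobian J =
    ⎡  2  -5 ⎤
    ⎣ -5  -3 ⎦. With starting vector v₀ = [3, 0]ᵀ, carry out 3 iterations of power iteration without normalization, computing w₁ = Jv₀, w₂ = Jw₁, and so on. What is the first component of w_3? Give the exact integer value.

w1 = Jv₀ = (2·3 + (-5)·0; (-5)·3 + (-3)·0) = (6, -15)
w2 = Jw1 = (2·6 + (-5)·(-15); (-5)·6 + (-3)·(-15)) = (87, 15)
w3 = Jw2 = (99, -480)
The requested component of w3 is 99.

99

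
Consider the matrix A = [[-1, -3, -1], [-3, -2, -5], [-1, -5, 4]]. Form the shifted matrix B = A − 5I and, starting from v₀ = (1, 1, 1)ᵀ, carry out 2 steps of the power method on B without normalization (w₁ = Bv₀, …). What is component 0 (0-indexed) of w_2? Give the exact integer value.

B = A − 5I has rows (-6, -3, -1); (-3, -7, -5); (-1, -5, -1)
w1 = Bv₀ = (-10, -15, -7)
w2 = Bw1 = (112, 170, 92)
Requested component of w2: 112

112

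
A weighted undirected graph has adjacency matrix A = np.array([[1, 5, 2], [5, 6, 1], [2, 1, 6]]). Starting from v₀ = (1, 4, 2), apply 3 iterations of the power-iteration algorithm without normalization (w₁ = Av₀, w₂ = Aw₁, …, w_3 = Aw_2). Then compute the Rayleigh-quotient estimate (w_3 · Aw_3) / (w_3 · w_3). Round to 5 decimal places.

w1 = Av₀ = (1·1 + 5·4 + 2·2; 5·1 + 6·4 + 1·2; 2·1 + 1·4 + 6·2) = (25, 31, 18)
w2 = Aw1 = (1·25 + 5·31 + 2·18; 5·25 + 6·31 + 1·18; 2·25 + 1·31 + 6·18) = (216, 329, 189)
w3 = Aw2 = (2239, 3243, 1895)
Aw3 = (22244, 32548, 19091)
w3·Aw3 = 2239·22244 + 3243·32548 + 1895·19091 = 191534925; w3·w3 = 2239·2239 + 3243·3243 + 1895·1895 = 19121195
λ ≈ 191534925/19121195 = 10.01689

λ ≈ 10.01689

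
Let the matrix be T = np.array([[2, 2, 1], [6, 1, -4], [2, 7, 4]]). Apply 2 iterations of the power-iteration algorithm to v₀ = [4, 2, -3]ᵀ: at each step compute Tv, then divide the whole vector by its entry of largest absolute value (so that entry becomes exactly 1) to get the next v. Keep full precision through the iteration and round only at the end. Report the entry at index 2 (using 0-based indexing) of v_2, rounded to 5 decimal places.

Tv0 = (9.000000, 38.000000, 10.000000); divide by 38.000000 → v1 = (0.236842, 1.000000, 0.263158)
Tv1 = (2.736842, 1.368421, 8.526316); divide by 8.526316 → v2 = (0.320988, 0.160494, 1.000000)
Requested entry of v2: 324/324 = 1.00000

1.00000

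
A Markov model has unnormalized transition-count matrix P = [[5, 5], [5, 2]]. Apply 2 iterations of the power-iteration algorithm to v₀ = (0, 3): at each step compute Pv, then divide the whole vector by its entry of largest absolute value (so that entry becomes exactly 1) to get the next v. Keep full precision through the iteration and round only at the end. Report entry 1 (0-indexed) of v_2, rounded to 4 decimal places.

0.8286

Pv0 = (15.00000, 6.00000); divide by 15.00000 → v1 = (1.00000, 0.40000)
Pv1 = (7.00000, 5.80000); divide by 7.00000 → v2 = (1.00000, 0.82857)
Requested entry of v2: 87/105 = 0.8286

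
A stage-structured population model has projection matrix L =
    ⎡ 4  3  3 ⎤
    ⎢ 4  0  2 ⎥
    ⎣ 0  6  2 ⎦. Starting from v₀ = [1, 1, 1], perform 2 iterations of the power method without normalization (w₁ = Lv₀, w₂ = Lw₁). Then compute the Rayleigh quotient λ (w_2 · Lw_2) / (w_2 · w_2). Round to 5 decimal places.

8.00191

w1 = Lv₀ = (10, 6, 8)
w2 = Lw1 = (82, 56, 52)
Lw2 = (652, 432, 440)
w2·Lw2 = 82·652 + 56·432 + 52·440 = 100536; w2·w2 = 82·82 + 56·56 + 52·52 = 12564
λ ≈ 100536/12564 = 8.00191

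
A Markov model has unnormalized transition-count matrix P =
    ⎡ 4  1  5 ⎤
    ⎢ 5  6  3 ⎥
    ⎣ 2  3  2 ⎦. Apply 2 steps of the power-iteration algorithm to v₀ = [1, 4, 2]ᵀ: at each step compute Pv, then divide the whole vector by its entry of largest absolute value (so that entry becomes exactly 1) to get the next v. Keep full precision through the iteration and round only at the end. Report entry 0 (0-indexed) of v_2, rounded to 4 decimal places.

0.5565

Pv0 = (18.00000, 35.00000, 18.00000); divide by 35.00000 → v1 = (0.51429, 1.00000, 0.51429)
Pv1 = (5.62857, 10.11429, 5.05714); divide by 10.11429 → v2 = (0.55650, 1.00000, 0.50000)
Requested entry of v2: 197/354 = 0.5565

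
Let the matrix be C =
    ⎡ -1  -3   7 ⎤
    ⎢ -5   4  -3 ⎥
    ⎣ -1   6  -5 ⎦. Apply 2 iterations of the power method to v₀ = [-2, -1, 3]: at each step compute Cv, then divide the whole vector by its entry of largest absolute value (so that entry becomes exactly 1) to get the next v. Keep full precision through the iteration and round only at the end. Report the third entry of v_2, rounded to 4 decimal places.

Cv0 = (26.00000, -3.00000, -19.00000); divide by 26.00000 → v1 = (1.00000, -0.11538, -0.73077)
Cv1 = (-5.76923, -3.26923, 1.96154); divide by -5.76923 → v2 = (1.00000, 0.56667, -0.34000)
Requested entry of v2: 51/-150 = -0.3400

-0.3400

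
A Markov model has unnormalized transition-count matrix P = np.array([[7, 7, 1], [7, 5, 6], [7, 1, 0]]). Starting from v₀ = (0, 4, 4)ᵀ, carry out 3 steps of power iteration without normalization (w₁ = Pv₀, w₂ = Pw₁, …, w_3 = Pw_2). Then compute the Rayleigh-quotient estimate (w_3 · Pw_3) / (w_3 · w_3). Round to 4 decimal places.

λ ≈ 14.8036

w1 = Pv₀ = (32, 44, 4)
w2 = Pw1 = (536, 468, 268)
w3 = Pw2 = (7296, 7700, 4220)
Pw3 = (109192, 114892, 58772)
w3·Pw3 = 7296·109192 + 7700·114892 + 4220·58772 = 1929351072; w3·w3 = 7296·7296 + 7700·7700 + 4220·4220 = 130330016
λ ≈ 1929351072/130330016 = 14.8036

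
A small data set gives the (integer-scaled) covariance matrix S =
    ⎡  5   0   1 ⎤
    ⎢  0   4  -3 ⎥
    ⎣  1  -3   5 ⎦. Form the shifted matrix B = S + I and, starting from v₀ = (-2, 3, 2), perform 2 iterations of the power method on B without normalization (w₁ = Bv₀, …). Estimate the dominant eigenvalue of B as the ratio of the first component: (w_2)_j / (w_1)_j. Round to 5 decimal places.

μ ≈ 5.90000

B = S + I has rows (6, 0, 1); (0, 5, -3); (1, -3, 6)
w1 = Bv₀ = (6·(-2) + 0·3 + 1·2; 0·(-2) + 5·3 + (-3)·2; 1·(-2) + (-3)·3 + 6·2) = (-10, 9, 1)
w2 = Bw1 = (6·(-10) + 0·9 + 1·1; 0·(-10) + 5·9 + (-3)·1; 1·(-10) + (-3)·9 + 6·1) = (-59, 42, -31)
Ratio: -59/-10 = 5.90000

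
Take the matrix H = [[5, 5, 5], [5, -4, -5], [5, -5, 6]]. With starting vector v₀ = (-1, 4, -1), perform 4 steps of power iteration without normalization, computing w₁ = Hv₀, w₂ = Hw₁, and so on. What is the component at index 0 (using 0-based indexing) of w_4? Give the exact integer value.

-20935

w1 = Hv₀ = (10, -16, -31)
w2 = Hw1 = (-185, 269, -56)
w3 = Hw2 = (140, -1721, -2606)
w4 = Hw3 = (-20935, 20614, -6331)
The requested component of w4 is -20935.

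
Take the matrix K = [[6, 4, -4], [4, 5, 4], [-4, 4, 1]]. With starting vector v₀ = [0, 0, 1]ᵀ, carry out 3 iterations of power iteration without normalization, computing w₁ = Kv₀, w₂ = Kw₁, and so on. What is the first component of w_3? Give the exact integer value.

w1 = Kv₀ = (-4, 4, 1)
w2 = Kw1 = (-12, 8, 33)
w3 = Kw2 = (-172, 124, 113)
The requested component of w3 is -172.

-172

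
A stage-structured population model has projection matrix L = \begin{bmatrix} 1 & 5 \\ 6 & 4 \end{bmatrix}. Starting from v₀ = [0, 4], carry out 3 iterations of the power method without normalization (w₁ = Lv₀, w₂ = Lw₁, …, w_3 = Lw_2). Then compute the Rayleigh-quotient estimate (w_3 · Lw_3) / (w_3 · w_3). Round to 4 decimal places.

w1 = Lv₀ = (20, 16)
w2 = Lw1 = (100, 184)
w3 = Lw2 = (1020, 1336)
Lw3 = (7700, 11464)
w3·Lw3 = 1020·7700 + 1336·11464 = 23169904; w3·w3 = 1020·1020 + 1336·1336 = 2825296
λ ≈ 23169904/2825296 = 8.2009

8.2009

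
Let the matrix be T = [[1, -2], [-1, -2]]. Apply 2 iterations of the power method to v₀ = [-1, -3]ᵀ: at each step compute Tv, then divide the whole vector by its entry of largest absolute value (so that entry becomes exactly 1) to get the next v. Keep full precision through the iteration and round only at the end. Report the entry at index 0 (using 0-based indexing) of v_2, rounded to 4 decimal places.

Tv0 = (5.00000, 7.00000); divide by 7.00000 → v1 = (0.71429, 1.00000)
Tv1 = (-1.28571, -2.71429); divide by -2.71429 → v2 = (0.47368, 1.00000)
Requested entry of v2: -9/-19 = 0.4737

0.4737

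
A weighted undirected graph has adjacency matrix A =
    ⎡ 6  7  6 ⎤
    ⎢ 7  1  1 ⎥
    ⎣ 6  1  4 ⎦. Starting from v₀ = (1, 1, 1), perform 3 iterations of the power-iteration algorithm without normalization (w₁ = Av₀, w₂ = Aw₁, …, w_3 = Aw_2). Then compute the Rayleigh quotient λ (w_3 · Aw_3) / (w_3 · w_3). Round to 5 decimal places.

w1 = Av₀ = (19, 9, 11)
w2 = Aw1 = (243, 153, 167)
w3 = Aw2 = (3531, 2021, 2279)
Aw3 = (49007, 29017, 32323)
w3·Aw3 = 3531·49007 + 2021·29017 + 2279·32323 = 305351191; w3·w3 = 3531·3531 + 2021·2021 + 2279·2279 = 21746243
λ ≈ 305351191/21746243 = 14.04156

14.04156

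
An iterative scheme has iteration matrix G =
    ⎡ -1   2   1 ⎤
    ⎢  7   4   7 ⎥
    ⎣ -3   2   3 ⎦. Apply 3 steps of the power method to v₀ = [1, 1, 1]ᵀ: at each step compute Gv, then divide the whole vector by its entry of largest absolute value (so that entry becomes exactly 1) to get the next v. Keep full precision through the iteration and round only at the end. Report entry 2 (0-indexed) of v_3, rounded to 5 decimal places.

0.22124

Gv0 = (2.000000, 18.000000, 2.000000); divide by 18.000000 → v1 = (0.111111, 1.000000, 0.111111)
Gv1 = (2.000000, 5.555556, 2.000000); divide by 5.555556 → v2 = (0.360000, 1.000000, 0.360000)
Gv2 = (2.000000, 9.040000, 2.000000); divide by 9.040000 → v3 = (0.221239, 1.000000, 0.221239)
Requested entry of v3: 200/904 = 0.22124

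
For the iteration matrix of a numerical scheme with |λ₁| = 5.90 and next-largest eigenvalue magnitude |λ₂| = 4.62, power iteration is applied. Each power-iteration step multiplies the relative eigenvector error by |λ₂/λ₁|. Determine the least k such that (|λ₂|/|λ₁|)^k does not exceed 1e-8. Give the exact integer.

76

|λ₂/λ₁| = 4.62/5.90 = 0.78305
Need k ≥ ln(1e-8) / ln(0.78305) = -18.4207 / -0.2446 ≈ 75.322
Smallest integer k satisfying the bound: 76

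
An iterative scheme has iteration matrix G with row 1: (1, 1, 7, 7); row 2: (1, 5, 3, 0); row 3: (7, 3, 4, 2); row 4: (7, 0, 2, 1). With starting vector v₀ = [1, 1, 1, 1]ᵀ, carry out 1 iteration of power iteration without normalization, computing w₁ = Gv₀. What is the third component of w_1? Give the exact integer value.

w1 = Gv₀ = (1·1 + 1·1 + 7·1 + 7·1; 1·1 + 5·1 + 3·1 + 0·1; 7·1 + 3·1 + 4·1 + 2·1; 7·1 + 0·1 + 2·1 + 1·1) = (16, 9, 16, 10)
The requested component of w1 is 16.

16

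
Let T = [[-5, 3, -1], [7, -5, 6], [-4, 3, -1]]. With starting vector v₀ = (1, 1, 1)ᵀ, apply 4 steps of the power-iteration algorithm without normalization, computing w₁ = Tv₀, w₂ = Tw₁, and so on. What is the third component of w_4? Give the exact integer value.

w1 = Tv₀ = ((-5)·1 + 3·1 + (-1)·1; 7·1 + (-5)·1 + 6·1; (-4)·1 + 3·1 + (-1)·1) = (-3, 8, -2)
w2 = Tw1 = ((-5)·(-3) + 3·8 + (-1)·(-2); 7·(-3) + (-5)·8 + 6·(-2); (-4)·(-3) + 3·8 + (-1)·(-2)) = (41, -73, 38)
w3 = Tw2 = (-462, 880, -421)
w4 = Tw3 = (5371, -10160, 4909)
The requested component of w4 is 4909.

4909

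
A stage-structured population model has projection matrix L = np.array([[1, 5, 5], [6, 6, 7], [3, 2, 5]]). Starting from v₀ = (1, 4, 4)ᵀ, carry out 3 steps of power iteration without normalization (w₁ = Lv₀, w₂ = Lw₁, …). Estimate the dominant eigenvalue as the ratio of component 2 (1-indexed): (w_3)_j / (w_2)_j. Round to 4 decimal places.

w1 = Lv₀ = (1·1 + 5·4 + 5·4; 6·1 + 6·4 + 7·4; 3·1 + 2·4 + 5·4) = (41, 58, 31)
w2 = Lw1 = (1·41 + 5·58 + 5·31; 6·41 + 6·58 + 7·31; 3·41 + 2·58 + 5·31) = (486, 811, 394)
w3 = Lw2 = (6511, 10540, 5050)
Ratio at component: 10540 / 811 = 12.9963

λ ≈ 12.9963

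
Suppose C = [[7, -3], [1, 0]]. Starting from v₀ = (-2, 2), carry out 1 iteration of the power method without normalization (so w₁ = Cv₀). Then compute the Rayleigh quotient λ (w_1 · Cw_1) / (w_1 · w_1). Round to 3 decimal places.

6.733

w1 = Cv₀ = (7·(-2) + (-3)·2; 1·(-2) + 0·2) = (-20, -2)
Cw1 = (-134, -20)
w1·Cw1 = (-20)·(-134) + (-2)·(-20) = 2720; w1·w1 = (-20)·(-20) + (-2)·(-2) = 404
λ ≈ 2720/404 = 6.733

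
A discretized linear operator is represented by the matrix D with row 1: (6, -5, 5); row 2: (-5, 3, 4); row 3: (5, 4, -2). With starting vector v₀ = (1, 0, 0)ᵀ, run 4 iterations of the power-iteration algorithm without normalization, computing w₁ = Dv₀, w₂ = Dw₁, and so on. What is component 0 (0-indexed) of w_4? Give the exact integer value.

w1 = Dv₀ = (6·1 + (-5)·0 + 5·0; (-5)·1 + 3·0 + 4·0; 5·1 + 4·0 + (-2)·0) = (6, -5, 5)
w2 = Dw1 = (6·6 + (-5)·(-5) + 5·5; (-5)·6 + 3·(-5) + 4·5; 5·6 + 4·(-5) + (-2)·5) = (86, -25, 0)
w3 = Dw2 = (641, -505, 330)
w4 = Dw3 = (8021, -3400, 525)
The requested component of w4 is 8021.

8021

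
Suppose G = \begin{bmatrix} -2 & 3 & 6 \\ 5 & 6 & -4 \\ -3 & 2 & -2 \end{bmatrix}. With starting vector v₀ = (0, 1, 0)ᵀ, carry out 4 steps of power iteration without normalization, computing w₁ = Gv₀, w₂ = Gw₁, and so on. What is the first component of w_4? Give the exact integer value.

1092

w1 = Gv₀ = (3, 6, 2)
w2 = Gw1 = (24, 43, -1)
w3 = Gw2 = (75, 382, 16)
w4 = Gw3 = (1092, 2603, 507)
The requested component of w4 is 1092.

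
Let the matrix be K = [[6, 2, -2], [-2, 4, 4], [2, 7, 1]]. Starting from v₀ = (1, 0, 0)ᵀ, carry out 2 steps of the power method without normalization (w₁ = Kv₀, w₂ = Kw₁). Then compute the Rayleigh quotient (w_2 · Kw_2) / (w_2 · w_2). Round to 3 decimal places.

w1 = Kv₀ = (6, -2, 2)
w2 = Kw1 = (28, -12, 0)
Kw2 = (144, -104, -28)
w2·Kw2 = 28·144 + (-12)·(-104) + 0·(-28) = 5280; w2·w2 = 28·28 + (-12)·(-12) + 0·0 = 928
λ ≈ 5280/928 = 5.690

λ ≈ 5.690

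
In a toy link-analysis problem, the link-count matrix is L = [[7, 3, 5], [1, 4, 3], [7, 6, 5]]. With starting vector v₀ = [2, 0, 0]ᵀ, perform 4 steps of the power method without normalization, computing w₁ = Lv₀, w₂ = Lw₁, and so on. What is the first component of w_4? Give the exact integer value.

31590

w1 = Lv₀ = (7·2 + 3·0 + 5·0; 1·2 + 4·0 + 3·0; 7·2 + 6·0 + 5·0) = (14, 2, 14)
w2 = Lw1 = (7·14 + 3·2 + 5·14; 1·14 + 4·2 + 3·14; 7·14 + 6·2 + 5·14) = (174, 64, 180)
w3 = Lw2 = (2310, 970, 2502)
w4 = Lw3 = (31590, 13696, 34500)
The requested component of w4 is 31590.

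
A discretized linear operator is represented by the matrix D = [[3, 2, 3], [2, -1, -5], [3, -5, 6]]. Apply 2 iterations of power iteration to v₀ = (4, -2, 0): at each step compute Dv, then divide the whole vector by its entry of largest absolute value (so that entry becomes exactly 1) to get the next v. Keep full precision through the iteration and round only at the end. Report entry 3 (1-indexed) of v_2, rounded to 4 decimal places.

0.9636

Dv0 = (8.00000, 10.00000, 22.00000); divide by 22.00000 → v1 = (0.36364, 0.45455, 1.00000)
Dv1 = (5.00000, -4.72727, 4.81818); divide by 5.00000 → v2 = (1.00000, -0.94545, 0.96364)
Requested entry of v2: 106/110 = 0.9636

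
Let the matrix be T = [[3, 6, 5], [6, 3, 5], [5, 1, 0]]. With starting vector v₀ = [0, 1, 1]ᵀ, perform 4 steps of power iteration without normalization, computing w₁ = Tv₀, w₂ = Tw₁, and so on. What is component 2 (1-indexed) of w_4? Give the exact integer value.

12831

w1 = Tv₀ = (3·0 + 6·1 + 5·1; 6·0 + 3·1 + 5·1; 5·0 + 1·1 + 0·1) = (11, 8, 1)
w2 = Tw1 = (3·11 + 6·8 + 5·1; 6·11 + 3·8 + 5·1; 5·11 + 1·8 + 0·1) = (86, 95, 63)
w3 = Tw2 = (1143, 1116, 525)
w4 = Tw3 = (12750, 12831, 6831)
The requested component of w4 is 12831.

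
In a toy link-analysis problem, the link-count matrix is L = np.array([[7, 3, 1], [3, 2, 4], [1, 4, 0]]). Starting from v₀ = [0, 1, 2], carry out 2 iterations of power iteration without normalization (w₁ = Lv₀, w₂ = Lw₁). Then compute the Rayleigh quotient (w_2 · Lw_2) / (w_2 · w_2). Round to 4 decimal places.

8.9712

w1 = Lv₀ = (5, 10, 4)
w2 = Lw1 = (69, 51, 45)
Lw2 = (681, 489, 273)
w2·Lw2 = 69·681 + 51·489 + 45·273 = 84213; w2·w2 = 69·69 + 51·51 + 45·45 = 9387
λ ≈ 84213/9387 = 8.9712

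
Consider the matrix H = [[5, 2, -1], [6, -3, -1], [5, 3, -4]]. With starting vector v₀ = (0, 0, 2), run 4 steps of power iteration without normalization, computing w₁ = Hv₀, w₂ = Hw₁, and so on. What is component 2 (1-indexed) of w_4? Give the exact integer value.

w1 = Hv₀ = (5·0 + 2·0 + (-1)·2; 6·0 + (-3)·0 + (-1)·2; 5·0 + 3·0 + (-4)·2) = (-2, -2, -8)
w2 = Hw1 = (5·(-2) + 2·(-2) + (-1)·(-8); 6·(-2) + (-3)·(-2) + (-1)·(-8); 5·(-2) + 3·(-2) + (-4)·(-8)) = (-6, 2, 16)
w3 = Hw2 = (-42, -58, -88)
w4 = Hw3 = (-238, 10, -32)
The requested component of w4 is 10.

10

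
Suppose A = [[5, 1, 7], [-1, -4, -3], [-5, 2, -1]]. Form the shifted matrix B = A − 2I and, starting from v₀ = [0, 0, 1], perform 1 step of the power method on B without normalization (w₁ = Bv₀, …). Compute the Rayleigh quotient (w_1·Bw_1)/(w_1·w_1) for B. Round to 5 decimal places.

μ ≈ 0.22388

B = A − 2I has rows (3, 1, 7); (-1, -6, -3); (-5, 2, -3)
w1 = Bv₀ = (7, -3, -3)
Bw1 = (-3, 20, -32)
w1·Bw1 = 15; w1·w1 = 67; μ ≈ 15/67 = 0.22388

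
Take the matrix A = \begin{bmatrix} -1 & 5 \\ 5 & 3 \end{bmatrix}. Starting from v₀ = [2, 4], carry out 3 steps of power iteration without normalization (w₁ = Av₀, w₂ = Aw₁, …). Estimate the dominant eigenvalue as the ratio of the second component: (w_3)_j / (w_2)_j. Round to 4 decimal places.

λ ≈ 5.9487

w1 = Av₀ = (18, 22)
w2 = Aw1 = (92, 156)
w3 = Aw2 = (688, 928)
Ratio at component: 928 / 156 = 5.9487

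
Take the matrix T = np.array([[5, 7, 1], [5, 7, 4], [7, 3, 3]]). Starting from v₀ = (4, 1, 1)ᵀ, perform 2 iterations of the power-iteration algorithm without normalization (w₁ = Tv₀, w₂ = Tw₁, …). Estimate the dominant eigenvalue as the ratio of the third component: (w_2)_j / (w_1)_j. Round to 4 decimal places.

λ ≈ 11.5000

w1 = Tv₀ = (28, 31, 34)
w2 = Tw1 = (391, 493, 391)
Ratio at component: 391 / 34 = 11.5000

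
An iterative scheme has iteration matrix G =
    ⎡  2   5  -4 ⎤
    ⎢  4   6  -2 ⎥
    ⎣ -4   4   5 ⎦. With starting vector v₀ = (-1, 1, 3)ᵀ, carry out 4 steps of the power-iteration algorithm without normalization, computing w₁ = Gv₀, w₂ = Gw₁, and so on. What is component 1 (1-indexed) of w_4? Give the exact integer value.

w1 = Gv₀ = (2·(-1) + 5·1 + (-4)·3; 4·(-1) + 6·1 + (-2)·3; (-4)·(-1) + 4·1 + 5·3) = (-9, -4, 23)
w2 = Gw1 = (2·(-9) + 5·(-4) + (-4)·23; 4·(-9) + 6·(-4) + (-2)·23; (-4)·(-9) + 4·(-4) + 5·23) = (-130, -106, 135)
w3 = Gw2 = (-1330, -1426, 771)
w4 = Gw3 = (-12874, -15418, 3471)
The requested component of w4 is -12874.

-12874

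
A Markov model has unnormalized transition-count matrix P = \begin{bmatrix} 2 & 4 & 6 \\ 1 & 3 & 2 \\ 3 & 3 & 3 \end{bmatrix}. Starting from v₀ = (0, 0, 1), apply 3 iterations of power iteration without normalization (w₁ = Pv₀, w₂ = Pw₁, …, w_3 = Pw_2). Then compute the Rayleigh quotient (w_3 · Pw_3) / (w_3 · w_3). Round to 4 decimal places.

8.5378

w1 = Pv₀ = (6, 2, 3)
w2 = Pw1 = (38, 18, 33)
w3 = Pw2 = (346, 158, 267)
Pw3 = (2926, 1354, 2313)
w3·Pw3 = 346·2926 + 158·1354 + 267·2313 = 1843899; w3·w3 = 346·346 + 158·158 + 267·267 = 215969
λ ≈ 1843899/215969 = 8.5378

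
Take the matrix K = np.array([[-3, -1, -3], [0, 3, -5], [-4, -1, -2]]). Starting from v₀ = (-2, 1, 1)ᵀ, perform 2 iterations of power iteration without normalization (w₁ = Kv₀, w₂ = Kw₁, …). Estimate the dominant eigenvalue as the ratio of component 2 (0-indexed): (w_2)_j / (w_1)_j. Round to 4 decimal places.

λ ≈ -3.2000

w1 = Kv₀ = (2, -2, 5)
w2 = Kw1 = (-19, -31, -16)
Ratio at component: -16 / 5 = -3.2000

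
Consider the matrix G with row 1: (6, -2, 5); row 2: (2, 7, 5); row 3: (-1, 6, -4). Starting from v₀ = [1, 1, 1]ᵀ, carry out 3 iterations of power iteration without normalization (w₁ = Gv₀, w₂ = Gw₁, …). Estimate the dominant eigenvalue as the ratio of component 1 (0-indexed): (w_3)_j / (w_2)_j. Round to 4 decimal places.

λ ≈ 10.4463

w1 = Gv₀ = (6·1 + (-2)·1 + 5·1; 2·1 + 7·1 + 5·1; (-1)·1 + 6·1 + (-4)·1) = (9, 14, 1)
w2 = Gw1 = (6·9 + (-2)·14 + 5·1; 2·9 + 7·14 + 5·1; (-1)·9 + 6·14 + (-4)·1) = (31, 121, 71)
w3 = Gw2 = (299, 1264, 411)
Ratio at component: 1264 / 121 = 10.4463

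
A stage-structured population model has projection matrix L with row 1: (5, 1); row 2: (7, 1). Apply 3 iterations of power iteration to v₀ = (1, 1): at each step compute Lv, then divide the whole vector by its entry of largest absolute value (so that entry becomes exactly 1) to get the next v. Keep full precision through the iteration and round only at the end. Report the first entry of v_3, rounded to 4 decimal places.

0.7595

Lv0 = (6.00000, 8.00000); divide by 8.00000 → v1 = (0.75000, 1.00000)
Lv1 = (4.75000, 6.25000); divide by 6.25000 → v2 = (0.76000, 1.00000)
Lv2 = (4.80000, 6.32000); divide by 6.32000 → v3 = (0.75949, 1.00000)
Requested entry of v3: 240/316 = 0.7595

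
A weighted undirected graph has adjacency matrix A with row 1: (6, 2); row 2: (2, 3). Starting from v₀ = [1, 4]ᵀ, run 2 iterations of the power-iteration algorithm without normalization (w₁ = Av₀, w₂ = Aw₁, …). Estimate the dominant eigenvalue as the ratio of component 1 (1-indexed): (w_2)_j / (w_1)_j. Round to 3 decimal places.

8.000

w1 = Av₀ = (6·1 + 2·4; 2·1 + 3·4) = (14, 14)
w2 = Aw1 = (6·14 + 2·14; 2·14 + 3·14) = (112, 70)
Ratio at component: 112 / 14 = 8.000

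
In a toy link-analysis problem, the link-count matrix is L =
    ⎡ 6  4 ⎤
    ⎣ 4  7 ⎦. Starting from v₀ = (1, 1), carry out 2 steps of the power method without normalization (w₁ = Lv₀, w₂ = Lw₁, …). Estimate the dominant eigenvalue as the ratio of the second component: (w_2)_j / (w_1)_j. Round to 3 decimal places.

10.636

w1 = Lv₀ = (6·1 + 4·1; 4·1 + 7·1) = (10, 11)
w2 = Lw1 = (6·10 + 4·11; 4·10 + 7·11) = (104, 117)
Ratio at component: 117 / 11 = 10.636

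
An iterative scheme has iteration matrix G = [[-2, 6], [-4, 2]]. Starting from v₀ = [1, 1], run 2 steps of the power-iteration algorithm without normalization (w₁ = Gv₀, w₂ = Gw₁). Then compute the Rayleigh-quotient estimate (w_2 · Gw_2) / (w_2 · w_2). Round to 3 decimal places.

λ ≈ 1.000

w1 = Gv₀ = (4, -2)
w2 = Gw1 = (-20, -20)
Gw2 = (-80, 40)
w2·Gw2 = (-20)·(-80) + (-20)·40 = 800; w2·w2 = (-20)·(-20) + (-20)·(-20) = 800
λ ≈ 800/800 = 1.000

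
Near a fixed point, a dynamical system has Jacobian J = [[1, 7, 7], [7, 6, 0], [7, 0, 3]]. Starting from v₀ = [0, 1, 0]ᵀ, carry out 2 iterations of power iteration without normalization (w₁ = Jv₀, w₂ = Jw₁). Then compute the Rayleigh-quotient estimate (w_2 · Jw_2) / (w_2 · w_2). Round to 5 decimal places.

12.04606

w1 = Jv₀ = (1·0 + 7·1 + 7·0; 7·0 + 6·1 + 0·0; 7·0 + 0·1 + 3·0) = (7, 6, 0)
w2 = Jw1 = (1·7 + 7·6 + 7·0; 7·7 + 6·6 + 0·0; 7·7 + 0·6 + 3·0) = (49, 85, 49)
Jw2 = (987, 853, 490)
w2·Jw2 = 49·987 + 85·853 + 49·490 = 144878; w2·w2 = 49·49 + 85·85 + 49·49 = 12027
λ ≈ 144878/12027 = 12.04606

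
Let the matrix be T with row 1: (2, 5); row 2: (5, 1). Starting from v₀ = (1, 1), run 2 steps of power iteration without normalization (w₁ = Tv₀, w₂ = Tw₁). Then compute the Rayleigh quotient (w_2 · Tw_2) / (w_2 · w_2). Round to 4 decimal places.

6.5228

w1 = Tv₀ = (7, 6)
w2 = Tw1 = (44, 41)
Tw2 = (293, 261)
w2·Tw2 = 44·293 + 41·261 = 23593; w2·w2 = 44·44 + 41·41 = 3617
λ ≈ 23593/3617 = 6.5228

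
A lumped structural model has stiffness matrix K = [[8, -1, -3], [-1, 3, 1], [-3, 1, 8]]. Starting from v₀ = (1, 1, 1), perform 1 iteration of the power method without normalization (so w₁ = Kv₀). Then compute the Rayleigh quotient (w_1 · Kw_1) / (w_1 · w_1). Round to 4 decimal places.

5.0984

w1 = Kv₀ = (8·1 + (-1)·1 + (-3)·1; (-1)·1 + 3·1 + 1·1; (-3)·1 + 1·1 + 8·1) = (4, 3, 6)
Kw1 = (11, 11, 39)
w1·Kw1 = 4·11 + 3·11 + 6·39 = 311; w1·w1 = 4·4 + 3·3 + 6·6 = 61
λ ≈ 311/61 = 5.0984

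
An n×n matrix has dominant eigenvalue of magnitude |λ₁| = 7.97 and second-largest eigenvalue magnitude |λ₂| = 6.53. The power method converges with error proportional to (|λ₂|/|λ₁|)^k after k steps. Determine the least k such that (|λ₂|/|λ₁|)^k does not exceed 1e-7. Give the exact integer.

81

|λ₂/λ₁| = 6.53/7.97 = 0.81932
Need k ≥ ln(1e-7) / ln(0.81932) = -16.1181 / -0.1993 ≈ 80.883
Smallest integer k satisfying the bound: 81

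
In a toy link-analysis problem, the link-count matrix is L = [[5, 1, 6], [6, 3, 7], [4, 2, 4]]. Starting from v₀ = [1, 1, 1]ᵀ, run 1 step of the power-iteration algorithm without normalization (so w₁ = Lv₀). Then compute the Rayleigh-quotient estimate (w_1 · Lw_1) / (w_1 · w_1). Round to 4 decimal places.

λ ≈ 11.7440

w1 = Lv₀ = (12, 16, 10)
Lw1 = (136, 190, 120)
w1·Lw1 = 12·136 + 16·190 + 10·120 = 5872; w1·w1 = 12·12 + 16·16 + 10·10 = 500
λ ≈ 5872/500 = 11.7440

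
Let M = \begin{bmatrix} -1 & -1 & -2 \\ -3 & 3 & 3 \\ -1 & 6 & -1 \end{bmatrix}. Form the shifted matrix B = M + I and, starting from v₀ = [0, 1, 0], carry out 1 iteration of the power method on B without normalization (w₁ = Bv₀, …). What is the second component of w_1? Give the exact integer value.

B = M + I has rows (0, -1, -2); (-3, 4, 3); (-1, 6, 0)
w1 = Bv₀ = (-1, 4, 6)
Requested component of w1: 4

4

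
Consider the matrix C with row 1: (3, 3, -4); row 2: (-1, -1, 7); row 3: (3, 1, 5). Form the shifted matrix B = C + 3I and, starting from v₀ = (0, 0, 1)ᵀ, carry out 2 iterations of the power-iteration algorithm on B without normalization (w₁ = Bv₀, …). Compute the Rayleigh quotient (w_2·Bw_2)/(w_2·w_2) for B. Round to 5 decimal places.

7.65694

B = C + 3I has rows (6, 3, -4); (-1, 2, 7); (3, 1, 8)
w1 = Bv₀ = (6·0 + 3·0 + (-4)·1; (-1)·0 + 2·0 + 7·1; 3·0 + 1·0 + 8·1) = (-4, 7, 8)
w2 = Bw1 = (6·(-4) + 3·7 + (-4)·8; (-1)·(-4) + 2·7 + 7·8; 3·(-4) + 1·7 + 8·8) = (-35, 74, 59)
Bw2 = (-224, 596, 441)
w2·Bw2 = 77963; w2·w2 = 10182; μ ≈ 77963/10182 = 7.65694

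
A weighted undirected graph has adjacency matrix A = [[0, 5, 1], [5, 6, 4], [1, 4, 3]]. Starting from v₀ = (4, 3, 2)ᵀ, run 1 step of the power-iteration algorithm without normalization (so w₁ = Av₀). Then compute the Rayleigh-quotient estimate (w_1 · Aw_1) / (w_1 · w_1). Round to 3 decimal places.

λ ≈ 10.665

w1 = Av₀ = (17, 46, 22)
Aw1 = (252, 449, 267)
w1·Aw1 = 17·252 + 46·449 + 22·267 = 30812; w1·w1 = 17·17 + 46·46 + 22·22 = 2889
λ ≈ 30812/2889 = 10.665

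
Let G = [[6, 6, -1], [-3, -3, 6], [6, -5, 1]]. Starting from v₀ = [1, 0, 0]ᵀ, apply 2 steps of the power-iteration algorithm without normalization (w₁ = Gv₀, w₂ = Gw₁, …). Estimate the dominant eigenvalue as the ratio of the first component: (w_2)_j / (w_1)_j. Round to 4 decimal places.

w1 = Gv₀ = (6·1 + 6·0 + (-1)·0; (-3)·1 + (-3)·0 + 6·0; 6·1 + (-5)·0 + 1·0) = (6, -3, 6)
w2 = Gw1 = (6·6 + 6·(-3) + (-1)·6; (-3)·6 + (-3)·(-3) + 6·6; 6·6 + (-5)·(-3) + 1·6) = (12, 27, 57)
Ratio at component: 12 / 6 = 2.0000

2.0000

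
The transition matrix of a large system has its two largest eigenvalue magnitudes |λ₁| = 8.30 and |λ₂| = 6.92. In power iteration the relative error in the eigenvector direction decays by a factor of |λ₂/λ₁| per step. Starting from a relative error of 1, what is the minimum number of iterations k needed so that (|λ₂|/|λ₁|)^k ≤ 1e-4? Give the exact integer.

51

|λ₂/λ₁| = 6.92/8.30 = 0.83373
Need k ≥ ln(1e-4) / ln(0.83373) = -9.2103 / -0.1818 ≈ 50.651
Smallest integer k satisfying the bound: 51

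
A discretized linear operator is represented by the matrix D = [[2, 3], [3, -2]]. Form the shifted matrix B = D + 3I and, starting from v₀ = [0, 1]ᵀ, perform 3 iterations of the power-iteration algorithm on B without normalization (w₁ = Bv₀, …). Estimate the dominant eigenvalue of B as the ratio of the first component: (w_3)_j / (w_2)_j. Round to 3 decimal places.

6.667

B = D + 3I has rows (5, 3); (3, 1)
w1 = Bv₀ = (3, 1)
w2 = Bw1 = (18, 10)
w3 = Bw2 = (120, 64)
Ratio: 120/18 = 6.667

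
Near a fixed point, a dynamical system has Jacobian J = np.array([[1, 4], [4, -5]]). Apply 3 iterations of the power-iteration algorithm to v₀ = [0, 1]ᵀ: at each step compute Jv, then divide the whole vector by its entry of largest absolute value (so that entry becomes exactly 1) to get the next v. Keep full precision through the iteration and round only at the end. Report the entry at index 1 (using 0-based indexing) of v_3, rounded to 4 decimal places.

1.0000

Jv0 = (4.00000, -5.00000); divide by -5.00000 → v1 = (-0.80000, 1.00000)
Jv1 = (3.20000, -8.20000); divide by -8.20000 → v2 = (-0.39024, 1.00000)
Jv2 = (3.60976, -6.56098); divide by -6.56098 → v3 = (-0.55019, 1.00000)
Requested entry of v3: -269/-269 = 1.0000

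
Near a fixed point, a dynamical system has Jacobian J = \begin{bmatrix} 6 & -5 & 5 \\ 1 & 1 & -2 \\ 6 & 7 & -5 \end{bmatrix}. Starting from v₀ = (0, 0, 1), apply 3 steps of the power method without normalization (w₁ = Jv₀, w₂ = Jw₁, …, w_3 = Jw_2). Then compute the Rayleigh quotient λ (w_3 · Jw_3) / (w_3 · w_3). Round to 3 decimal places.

w1 = Jv₀ = (6·0 + (-5)·0 + 5·1; 1·0 + 1·0 + (-2)·1; 6·0 + 7·0 + (-5)·1) = (5, -2, -5)
w2 = Jw1 = (6·5 + (-5)·(-2) + 5·(-5); 1·5 + 1·(-2) + (-2)·(-5); 6·5 + 7·(-2) + (-5)·(-5)) = (15, 13, 41)
w3 = Jw2 = (230, -54, -24)
Jw3 = (1530, 224, 1122)
w3·Jw3 = 230·1530 + (-54)·224 + (-24)·1122 = 312876; w3·w3 = 230·230 + (-54)·(-54) + (-24)·(-24) = 56392
λ ≈ 312876/56392 = 5.548

5.548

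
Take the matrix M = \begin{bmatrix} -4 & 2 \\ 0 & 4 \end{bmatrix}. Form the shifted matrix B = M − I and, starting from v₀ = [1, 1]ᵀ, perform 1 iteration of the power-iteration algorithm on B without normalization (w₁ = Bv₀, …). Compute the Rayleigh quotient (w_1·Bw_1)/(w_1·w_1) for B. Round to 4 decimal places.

B = M − I has rows (-5, 2); (0, 3)
w1 = Bv₀ = ((-5)·1 + 2·1; 0·1 + 3·1) = (-3, 3)
Bw1 = (21, 9)
w1·Bw1 = -36; w1·w1 = 18; μ ≈ -36/18 = -2.0000

μ ≈ -2.0000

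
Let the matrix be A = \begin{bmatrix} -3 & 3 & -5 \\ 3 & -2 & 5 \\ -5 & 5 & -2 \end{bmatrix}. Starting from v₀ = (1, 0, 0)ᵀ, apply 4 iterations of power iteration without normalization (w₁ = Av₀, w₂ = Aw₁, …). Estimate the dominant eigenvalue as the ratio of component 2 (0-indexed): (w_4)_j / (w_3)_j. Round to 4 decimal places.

λ ≈ -10.6667

w1 = Av₀ = ((-3)·1 + 3·0 + (-5)·0; 3·1 + (-2)·0 + 5·0; (-5)·1 + 5·0 + (-2)·0) = (-3, 3, -5)
w2 = Aw1 = ((-3)·(-3) + 3·3 + (-5)·(-5); 3·(-3) + (-2)·3 + 5·(-5); (-5)·(-3) + 5·3 + (-2)·(-5)) = (43, -40, 40)
w3 = Aw2 = (-449, 409, -495)
w4 = Aw3 = (5049, -4640, 5280)
Ratio at component: 5280 / -495 = -10.6667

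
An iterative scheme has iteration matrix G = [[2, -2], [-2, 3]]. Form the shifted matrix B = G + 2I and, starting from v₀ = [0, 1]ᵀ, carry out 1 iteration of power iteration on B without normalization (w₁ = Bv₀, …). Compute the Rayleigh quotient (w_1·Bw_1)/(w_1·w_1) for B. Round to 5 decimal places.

B = G + 2I has rows (4, -2); (-2, 5)
w1 = Bv₀ = (4·0 + (-2)·1; (-2)·0 + 5·1) = (-2, 5)
Bw1 = (-18, 29)
w1·Bw1 = 181; w1·w1 = 29; μ ≈ 181/29 = 6.24138

6.24138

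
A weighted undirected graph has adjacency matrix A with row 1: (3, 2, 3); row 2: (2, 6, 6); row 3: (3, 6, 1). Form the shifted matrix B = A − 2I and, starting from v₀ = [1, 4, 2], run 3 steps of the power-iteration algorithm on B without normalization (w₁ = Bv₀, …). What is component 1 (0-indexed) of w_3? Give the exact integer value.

B = A − 2I has rows (1, 2, 3); (2, 4, 6); (3, 6, -1)
w1 = Bv₀ = (1·1 + 2·4 + 3·2; 2·1 + 4·4 + 6·2; 3·1 + 6·4 + (-1)·2) = (15, 30, 25)
w2 = Bw1 = (1·15 + 2·30 + 3·25; 2·15 + 4·30 + 6·25; 3·15 + 6·30 + (-1)·25) = (150, 300, 200)
w3 = Bw2 = (1350, 2700, 2050)
Requested component of w3: 2700

2700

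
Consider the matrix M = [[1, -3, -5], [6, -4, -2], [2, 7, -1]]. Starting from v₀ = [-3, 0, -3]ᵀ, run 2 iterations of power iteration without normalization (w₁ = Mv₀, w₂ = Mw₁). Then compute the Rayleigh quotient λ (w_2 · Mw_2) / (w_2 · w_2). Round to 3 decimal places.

λ ≈ -2.776

w1 = Mv₀ = (1·(-3) + (-3)·0 + (-5)·(-3); 6·(-3) + (-4)·0 + (-2)·(-3); 2·(-3) + 7·0 + (-1)·(-3)) = (12, -12, -3)
w2 = Mw1 = (1·12 + (-3)·(-12) + (-5)·(-3); 6·12 + (-4)·(-12) + (-2)·(-3); 2·12 + 7·(-12) + (-1)·(-3)) = (63, 126, -57)
Mw2 = (-30, -12, 1065)
w2·Mw2 = 63·(-30) + 126·(-12) + (-57)·1065 = -64107; w2·w2 = 63·63 + 126·126 + (-57)·(-57) = 23094
λ ≈ -64107/23094 = -2.776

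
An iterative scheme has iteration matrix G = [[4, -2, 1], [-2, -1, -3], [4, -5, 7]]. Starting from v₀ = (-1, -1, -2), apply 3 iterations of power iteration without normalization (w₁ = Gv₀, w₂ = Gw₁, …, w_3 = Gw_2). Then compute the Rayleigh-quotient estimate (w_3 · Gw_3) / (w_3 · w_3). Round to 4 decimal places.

w1 = Gv₀ = (-4, 9, -13)
w2 = Gw1 = (-47, 38, -152)
w3 = Gw2 = (-416, 512, -1442)
Gw3 = (-4130, 4646, -14318)
w3·Gw3 = (-416)·(-4130) + 512·4646 + (-1442)·(-14318) = 24743388; w3·w3 = (-416)·(-416) + 512·512 + (-1442)·(-1442) = 2514564
λ ≈ 24743388/2514564 = 9.8400

λ ≈ 9.8400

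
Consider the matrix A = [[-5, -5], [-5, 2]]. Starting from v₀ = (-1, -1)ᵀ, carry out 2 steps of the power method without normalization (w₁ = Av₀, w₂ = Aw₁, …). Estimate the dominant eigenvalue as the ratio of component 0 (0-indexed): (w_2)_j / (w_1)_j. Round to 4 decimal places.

w1 = Av₀ = ((-5)·(-1) + (-5)·(-1); (-5)·(-1) + 2·(-1)) = (10, 3)
w2 = Aw1 = ((-5)·10 + (-5)·3; (-5)·10 + 2·3) = (-65, -44)
Ratio at component: -65 / 10 = -6.5000

-6.5000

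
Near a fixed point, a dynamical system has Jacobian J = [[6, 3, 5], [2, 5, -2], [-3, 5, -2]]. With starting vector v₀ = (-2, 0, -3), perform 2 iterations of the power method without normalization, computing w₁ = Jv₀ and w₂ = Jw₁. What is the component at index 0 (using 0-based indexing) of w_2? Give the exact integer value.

w1 = Jv₀ = (-27, 2, 12)
w2 = Jw1 = (-96, -68, 67)
The requested component of w2 is -96.

-96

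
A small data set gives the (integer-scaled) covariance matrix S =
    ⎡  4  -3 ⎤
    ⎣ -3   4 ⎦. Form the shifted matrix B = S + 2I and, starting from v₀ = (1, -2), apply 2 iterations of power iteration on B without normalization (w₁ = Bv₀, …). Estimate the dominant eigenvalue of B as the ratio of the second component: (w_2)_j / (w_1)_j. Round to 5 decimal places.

B = S + 2I has rows (6, -3); (-3, 6)
w1 = Bv₀ = (6·1 + (-3)·(-2); (-3)·1 + 6·(-2)) = (12, -15)
w2 = Bw1 = (6·12 + (-3)·(-15); (-3)·12 + 6·(-15)) = (117, -126)
Ratio: -126/-15 = 8.40000

μ ≈ 8.40000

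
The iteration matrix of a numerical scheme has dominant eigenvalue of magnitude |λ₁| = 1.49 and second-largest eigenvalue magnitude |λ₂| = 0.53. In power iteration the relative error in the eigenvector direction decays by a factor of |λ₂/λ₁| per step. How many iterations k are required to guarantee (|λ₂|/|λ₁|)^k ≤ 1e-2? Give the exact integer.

5

|λ₂/λ₁| = 0.53/1.49 = 0.35570
Need k ≥ ln(1e-2) / ln(0.35570) = -4.6052 / -1.0337 ≈ 4.455
Smallest integer k satisfying the bound: 5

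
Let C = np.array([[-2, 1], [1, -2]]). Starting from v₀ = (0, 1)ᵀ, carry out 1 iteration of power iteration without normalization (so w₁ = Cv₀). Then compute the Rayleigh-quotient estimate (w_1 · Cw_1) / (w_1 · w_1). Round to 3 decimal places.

-2.800

w1 = Cv₀ = ((-2)·0 + 1·1; 1·0 + (-2)·1) = (1, -2)
Cw1 = (-4, 5)
w1·Cw1 = 1·(-4) + (-2)·5 = -14; w1·w1 = 1·1 + (-2)·(-2) = 5
λ ≈ -14/5 = -2.800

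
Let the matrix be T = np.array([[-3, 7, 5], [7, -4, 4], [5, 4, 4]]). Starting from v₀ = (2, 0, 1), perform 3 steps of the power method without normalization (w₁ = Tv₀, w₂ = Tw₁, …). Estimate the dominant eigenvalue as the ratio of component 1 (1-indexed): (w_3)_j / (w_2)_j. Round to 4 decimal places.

w1 = Tv₀ = (-1, 18, 14)
w2 = Tw1 = (199, -23, 123)
w3 = Tw2 = (-143, 1977, 1395)
Ratio at component: -143 / 199 = -0.7186

λ ≈ -0.7186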